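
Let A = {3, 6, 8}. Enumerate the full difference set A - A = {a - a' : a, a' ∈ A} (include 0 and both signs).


A - A = {a - a' : a, a' ∈ A}.
Compute a - a' for each ordered pair (a, a'):
a = 3: 3-3=0, 3-6=-3, 3-8=-5
a = 6: 6-3=3, 6-6=0, 6-8=-2
a = 8: 8-3=5, 8-6=2, 8-8=0
Collecting distinct values (and noting 0 appears from a-a):
A - A = {-5, -3, -2, 0, 2, 3, 5}
|A - A| = 7

A - A = {-5, -3, -2, 0, 2, 3, 5}


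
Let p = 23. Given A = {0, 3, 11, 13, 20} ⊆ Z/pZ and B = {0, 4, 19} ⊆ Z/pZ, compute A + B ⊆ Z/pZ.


Work in Z/23Z: reduce every sum a + b modulo 23.
Enumerate all 15 pairs:
a = 0: 0+0=0, 0+4=4, 0+19=19
a = 3: 3+0=3, 3+4=7, 3+19=22
a = 11: 11+0=11, 11+4=15, 11+19=7
a = 13: 13+0=13, 13+4=17, 13+19=9
a = 20: 20+0=20, 20+4=1, 20+19=16
Distinct residues collected: {0, 1, 3, 4, 7, 9, 11, 13, 15, 16, 17, 19, 20, 22}
|A + B| = 14 (out of 23 total residues).

A + B = {0, 1, 3, 4, 7, 9, 11, 13, 15, 16, 17, 19, 20, 22}


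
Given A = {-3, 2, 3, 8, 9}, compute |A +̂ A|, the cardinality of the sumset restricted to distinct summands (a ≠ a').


Restricted sumset: A +̂ A = {a + a' : a ∈ A, a' ∈ A, a ≠ a'}.
Equivalently, take A + A and drop any sum 2a that is achievable ONLY as a + a for a ∈ A (i.e. sums representable only with equal summands).
Enumerate pairs (a, a') with a < a' (symmetric, so each unordered pair gives one sum; this covers all a ≠ a'):
  -3 + 2 = -1
  -3 + 3 = 0
  -3 + 8 = 5
  -3 + 9 = 6
  2 + 3 = 5
  2 + 8 = 10
  2 + 9 = 11
  3 + 8 = 11
  3 + 9 = 12
  8 + 9 = 17
Collected distinct sums: {-1, 0, 5, 6, 10, 11, 12, 17}
|A +̂ A| = 8
(Reference bound: |A +̂ A| ≥ 2|A| - 3 for |A| ≥ 2, with |A| = 5 giving ≥ 7.)

|A +̂ A| = 8


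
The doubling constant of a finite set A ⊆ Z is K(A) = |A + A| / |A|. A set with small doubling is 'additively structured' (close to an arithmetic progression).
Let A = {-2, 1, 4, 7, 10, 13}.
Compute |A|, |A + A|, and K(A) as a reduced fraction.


|A| = 6.
Compute A + A by enumerating all 36 pairs.
A + A = {-4, -1, 2, 5, 8, 11, 14, 17, 20, 23, 26}, so |A + A| = 11.
K = |A + A| / |A| = 11/6 (already in lowest terms) ≈ 1.8333.
Reference: AP of size 6 gives K = 11/6 ≈ 1.8333; a fully generic set of size 6 gives K ≈ 3.5000.

|A| = 6, |A + A| = 11, K = 11/6.


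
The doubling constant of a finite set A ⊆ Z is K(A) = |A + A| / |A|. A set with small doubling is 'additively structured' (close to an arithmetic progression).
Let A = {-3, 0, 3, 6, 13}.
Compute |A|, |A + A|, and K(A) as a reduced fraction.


|A| = 5.
Compute A + A by enumerating all 25 pairs.
A + A = {-6, -3, 0, 3, 6, 9, 10, 12, 13, 16, 19, 26}, so |A + A| = 12.
K = |A + A| / |A| = 12/5 (already in lowest terms) ≈ 2.4000.
Reference: AP of size 5 gives K = 9/5 ≈ 1.8000; a fully generic set of size 5 gives K ≈ 3.0000.

|A| = 5, |A + A| = 12, K = 12/5.


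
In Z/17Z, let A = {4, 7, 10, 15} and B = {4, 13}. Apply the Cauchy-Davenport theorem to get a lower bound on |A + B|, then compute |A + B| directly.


Cauchy-Davenport: |A + B| ≥ min(p, |A| + |B| - 1) for A, B nonempty in Z/pZ.
|A| = 4, |B| = 2, p = 17.
CD lower bound = min(17, 4 + 2 - 1) = min(17, 5) = 5.
Compute A + B mod 17 directly:
a = 4: 4+4=8, 4+13=0
a = 7: 7+4=11, 7+13=3
a = 10: 10+4=14, 10+13=6
a = 15: 15+4=2, 15+13=11
A + B = {0, 2, 3, 6, 8, 11, 14}, so |A + B| = 7.
Verify: 7 ≥ 5? Yes ✓.

CD lower bound = 5, actual |A + B| = 7.


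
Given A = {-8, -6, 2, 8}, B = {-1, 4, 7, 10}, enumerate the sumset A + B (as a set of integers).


A + B = {a + b : a ∈ A, b ∈ B}.
Enumerate all |A|·|B| = 4·4 = 16 pairs (a, b) and collect distinct sums.
a = -8: -8+-1=-9, -8+4=-4, -8+7=-1, -8+10=2
a = -6: -6+-1=-7, -6+4=-2, -6+7=1, -6+10=4
a = 2: 2+-1=1, 2+4=6, 2+7=9, 2+10=12
a = 8: 8+-1=7, 8+4=12, 8+7=15, 8+10=18
Collecting distinct sums: A + B = {-9, -7, -4, -2, -1, 1, 2, 4, 6, 7, 9, 12, 15, 18}
|A + B| = 14

A + B = {-9, -7, -4, -2, -1, 1, 2, 4, 6, 7, 9, 12, 15, 18}


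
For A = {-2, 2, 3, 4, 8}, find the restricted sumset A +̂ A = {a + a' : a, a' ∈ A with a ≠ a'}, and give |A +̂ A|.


Restricted sumset: A +̂ A = {a + a' : a ∈ A, a' ∈ A, a ≠ a'}.
Equivalently, take A + A and drop any sum 2a that is achievable ONLY as a + a for a ∈ A (i.e. sums representable only with equal summands).
Enumerate pairs (a, a') with a < a' (symmetric, so each unordered pair gives one sum; this covers all a ≠ a'):
  -2 + 2 = 0
  -2 + 3 = 1
  -2 + 4 = 2
  -2 + 8 = 6
  2 + 3 = 5
  2 + 4 = 6
  2 + 8 = 10
  3 + 4 = 7
  3 + 8 = 11
  4 + 8 = 12
Collected distinct sums: {0, 1, 2, 5, 6, 7, 10, 11, 12}
|A +̂ A| = 9
(Reference bound: |A +̂ A| ≥ 2|A| - 3 for |A| ≥ 2, with |A| = 5 giving ≥ 7.)

|A +̂ A| = 9


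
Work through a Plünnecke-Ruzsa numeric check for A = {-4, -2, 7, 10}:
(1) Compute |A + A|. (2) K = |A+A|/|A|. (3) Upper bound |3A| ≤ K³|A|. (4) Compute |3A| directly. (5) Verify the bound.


|A| = 4.
Step 1: Compute A + A by enumerating all 16 pairs.
A + A = {-8, -6, -4, 3, 5, 6, 8, 14, 17, 20}, so |A + A| = 10.
Step 2: Doubling constant K = |A + A|/|A| = 10/4 = 10/4 ≈ 2.5000.
Step 3: Plünnecke-Ruzsa gives |3A| ≤ K³·|A| = (2.5000)³ · 4 ≈ 62.5000.
Step 4: Compute 3A = A + A + A directly by enumerating all triples (a,b,c) ∈ A³; |3A| = 20.
Step 5: Check 20 ≤ 62.5000? Yes ✓.

K = 10/4, Plünnecke-Ruzsa bound K³|A| ≈ 62.5000, |3A| = 20, inequality holds.


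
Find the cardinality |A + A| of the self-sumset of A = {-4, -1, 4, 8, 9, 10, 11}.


A + A = {a + a' : a, a' ∈ A}; |A| = 7.
General bounds: 2|A| - 1 ≤ |A + A| ≤ |A|(|A|+1)/2, i.e. 13 ≤ |A + A| ≤ 28.
Lower bound 2|A|-1 is attained iff A is an arithmetic progression.
Enumerate sums a + a' for a ≤ a' (symmetric, so this suffices):
a = -4: -4+-4=-8, -4+-1=-5, -4+4=0, -4+8=4, -4+9=5, -4+10=6, -4+11=7
a = -1: -1+-1=-2, -1+4=3, -1+8=7, -1+9=8, -1+10=9, -1+11=10
a = 4: 4+4=8, 4+8=12, 4+9=13, 4+10=14, 4+11=15
a = 8: 8+8=16, 8+9=17, 8+10=18, 8+11=19
a = 9: 9+9=18, 9+10=19, 9+11=20
a = 10: 10+10=20, 10+11=21
a = 11: 11+11=22
Distinct sums: {-8, -5, -2, 0, 3, 4, 5, 6, 7, 8, 9, 10, 12, 13, 14, 15, 16, 17, 18, 19, 20, 21, 22}
|A + A| = 23

|A + A| = 23


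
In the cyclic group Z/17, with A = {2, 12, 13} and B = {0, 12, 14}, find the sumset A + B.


Work in Z/17Z: reduce every sum a + b modulo 17.
Enumerate all 9 pairs:
a = 2: 2+0=2, 2+12=14, 2+14=16
a = 12: 12+0=12, 12+12=7, 12+14=9
a = 13: 13+0=13, 13+12=8, 13+14=10
Distinct residues collected: {2, 7, 8, 9, 10, 12, 13, 14, 16}
|A + B| = 9 (out of 17 total residues).

A + B = {2, 7, 8, 9, 10, 12, 13, 14, 16}


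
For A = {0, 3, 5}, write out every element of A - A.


A - A = {a - a' : a, a' ∈ A}.
Compute a - a' for each ordered pair (a, a'):
a = 0: 0-0=0, 0-3=-3, 0-5=-5
a = 3: 3-0=3, 3-3=0, 3-5=-2
a = 5: 5-0=5, 5-3=2, 5-5=0
Collecting distinct values (and noting 0 appears from a-a):
A - A = {-5, -3, -2, 0, 2, 3, 5}
|A - A| = 7

A - A = {-5, -3, -2, 0, 2, 3, 5}


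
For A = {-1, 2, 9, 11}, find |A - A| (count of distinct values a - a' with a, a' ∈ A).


A - A = {a - a' : a, a' ∈ A}; |A| = 4.
Bounds: 2|A|-1 ≤ |A - A| ≤ |A|² - |A| + 1, i.e. 7 ≤ |A - A| ≤ 13.
Note: 0 ∈ A - A always (from a - a). The set is symmetric: if d ∈ A - A then -d ∈ A - A.
Enumerate nonzero differences d = a - a' with a > a' (then include -d):
Positive differences: {2, 3, 7, 9, 10, 12}
Full difference set: {0} ∪ (positive diffs) ∪ (negative diffs).
|A - A| = 1 + 2·6 = 13 (matches direct enumeration: 13).

|A - A| = 13


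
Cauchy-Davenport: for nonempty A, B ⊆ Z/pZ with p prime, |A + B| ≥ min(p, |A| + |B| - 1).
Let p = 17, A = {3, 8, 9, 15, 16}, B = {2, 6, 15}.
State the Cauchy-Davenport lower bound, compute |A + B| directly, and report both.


Cauchy-Davenport: |A + B| ≥ min(p, |A| + |B| - 1) for A, B nonempty in Z/pZ.
|A| = 5, |B| = 3, p = 17.
CD lower bound = min(17, 5 + 3 - 1) = min(17, 7) = 7.
Compute A + B mod 17 directly:
a = 3: 3+2=5, 3+6=9, 3+15=1
a = 8: 8+2=10, 8+6=14, 8+15=6
a = 9: 9+2=11, 9+6=15, 9+15=7
a = 15: 15+2=0, 15+6=4, 15+15=13
a = 16: 16+2=1, 16+6=5, 16+15=14
A + B = {0, 1, 4, 5, 6, 7, 9, 10, 11, 13, 14, 15}, so |A + B| = 12.
Verify: 12 ≥ 7? Yes ✓.

CD lower bound = 7, actual |A + B| = 12.


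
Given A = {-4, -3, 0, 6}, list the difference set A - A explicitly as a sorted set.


A - A = {a - a' : a, a' ∈ A}.
Compute a - a' for each ordered pair (a, a'):
a = -4: -4--4=0, -4--3=-1, -4-0=-4, -4-6=-10
a = -3: -3--4=1, -3--3=0, -3-0=-3, -3-6=-9
a = 0: 0--4=4, 0--3=3, 0-0=0, 0-6=-6
a = 6: 6--4=10, 6--3=9, 6-0=6, 6-6=0
Collecting distinct values (and noting 0 appears from a-a):
A - A = {-10, -9, -6, -4, -3, -1, 0, 1, 3, 4, 6, 9, 10}
|A - A| = 13

A - A = {-10, -9, -6, -4, -3, -1, 0, 1, 3, 4, 6, 9, 10}


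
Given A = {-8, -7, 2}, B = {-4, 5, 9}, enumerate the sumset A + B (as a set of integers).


A + B = {a + b : a ∈ A, b ∈ B}.
Enumerate all |A|·|B| = 3·3 = 9 pairs (a, b) and collect distinct sums.
a = -8: -8+-4=-12, -8+5=-3, -8+9=1
a = -7: -7+-4=-11, -7+5=-2, -7+9=2
a = 2: 2+-4=-2, 2+5=7, 2+9=11
Collecting distinct sums: A + B = {-12, -11, -3, -2, 1, 2, 7, 11}
|A + B| = 8

A + B = {-12, -11, -3, -2, 1, 2, 7, 11}


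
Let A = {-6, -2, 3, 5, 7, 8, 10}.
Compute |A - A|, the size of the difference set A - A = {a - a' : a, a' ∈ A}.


A - A = {a - a' : a, a' ∈ A}; |A| = 7.
Bounds: 2|A|-1 ≤ |A - A| ≤ |A|² - |A| + 1, i.e. 13 ≤ |A - A| ≤ 43.
Note: 0 ∈ A - A always (from a - a). The set is symmetric: if d ∈ A - A then -d ∈ A - A.
Enumerate nonzero differences d = a - a' with a > a' (then include -d):
Positive differences: {1, 2, 3, 4, 5, 7, 9, 10, 11, 12, 13, 14, 16}
Full difference set: {0} ∪ (positive diffs) ∪ (negative diffs).
|A - A| = 1 + 2·13 = 27 (matches direct enumeration: 27).

|A - A| = 27


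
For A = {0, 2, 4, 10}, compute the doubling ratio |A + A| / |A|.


|A| = 4.
Compute A + A by enumerating all 16 pairs.
A + A = {0, 2, 4, 6, 8, 10, 12, 14, 20}, so |A + A| = 9.
K = |A + A| / |A| = 9/4 (already in lowest terms) ≈ 2.2500.
Reference: AP of size 4 gives K = 7/4 ≈ 1.7500; a fully generic set of size 4 gives K ≈ 2.5000.

|A| = 4, |A + A| = 9, K = 9/4.


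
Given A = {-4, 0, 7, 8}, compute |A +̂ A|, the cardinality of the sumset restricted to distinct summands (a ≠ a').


Restricted sumset: A +̂ A = {a + a' : a ∈ A, a' ∈ A, a ≠ a'}.
Equivalently, take A + A and drop any sum 2a that is achievable ONLY as a + a for a ∈ A (i.e. sums representable only with equal summands).
Enumerate pairs (a, a') with a < a' (symmetric, so each unordered pair gives one sum; this covers all a ≠ a'):
  -4 + 0 = -4
  -4 + 7 = 3
  -4 + 8 = 4
  0 + 7 = 7
  0 + 8 = 8
  7 + 8 = 15
Collected distinct sums: {-4, 3, 4, 7, 8, 15}
|A +̂ A| = 6
(Reference bound: |A +̂ A| ≥ 2|A| - 3 for |A| ≥ 2, with |A| = 4 giving ≥ 5.)

|A +̂ A| = 6


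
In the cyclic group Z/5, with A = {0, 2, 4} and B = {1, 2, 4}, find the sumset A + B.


Work in Z/5Z: reduce every sum a + b modulo 5.
Enumerate all 9 pairs:
a = 0: 0+1=1, 0+2=2, 0+4=4
a = 2: 2+1=3, 2+2=4, 2+4=1
a = 4: 4+1=0, 4+2=1, 4+4=3
Distinct residues collected: {0, 1, 2, 3, 4}
|A + B| = 5 (out of 5 total residues).

A + B = {0, 1, 2, 3, 4}


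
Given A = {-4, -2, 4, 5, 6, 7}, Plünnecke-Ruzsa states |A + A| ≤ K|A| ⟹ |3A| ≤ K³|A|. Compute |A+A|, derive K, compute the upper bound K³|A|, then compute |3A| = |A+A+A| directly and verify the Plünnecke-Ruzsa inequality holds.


|A| = 6.
Step 1: Compute A + A by enumerating all 36 pairs.
A + A = {-8, -6, -4, 0, 1, 2, 3, 4, 5, 8, 9, 10, 11, 12, 13, 14}, so |A + A| = 16.
Step 2: Doubling constant K = |A + A|/|A| = 16/6 = 16/6 ≈ 2.6667.
Step 3: Plünnecke-Ruzsa gives |3A| ≤ K³·|A| = (2.6667)³ · 6 ≈ 113.7778.
Step 4: Compute 3A = A + A + A directly by enumerating all triples (a,b,c) ∈ A³; |3A| = 30.
Step 5: Check 30 ≤ 113.7778? Yes ✓.

K = 16/6, Plünnecke-Ruzsa bound K³|A| ≈ 113.7778, |3A| = 30, inequality holds.


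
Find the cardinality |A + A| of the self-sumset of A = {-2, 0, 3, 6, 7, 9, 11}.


A + A = {a + a' : a, a' ∈ A}; |A| = 7.
General bounds: 2|A| - 1 ≤ |A + A| ≤ |A|(|A|+1)/2, i.e. 13 ≤ |A + A| ≤ 28.
Lower bound 2|A|-1 is attained iff A is an arithmetic progression.
Enumerate sums a + a' for a ≤ a' (symmetric, so this suffices):
a = -2: -2+-2=-4, -2+0=-2, -2+3=1, -2+6=4, -2+7=5, -2+9=7, -2+11=9
a = 0: 0+0=0, 0+3=3, 0+6=6, 0+7=7, 0+9=9, 0+11=11
a = 3: 3+3=6, 3+6=9, 3+7=10, 3+9=12, 3+11=14
a = 6: 6+6=12, 6+7=13, 6+9=15, 6+11=17
a = 7: 7+7=14, 7+9=16, 7+11=18
a = 9: 9+9=18, 9+11=20
a = 11: 11+11=22
Distinct sums: {-4, -2, 0, 1, 3, 4, 5, 6, 7, 9, 10, 11, 12, 13, 14, 15, 16, 17, 18, 20, 22}
|A + A| = 21

|A + A| = 21


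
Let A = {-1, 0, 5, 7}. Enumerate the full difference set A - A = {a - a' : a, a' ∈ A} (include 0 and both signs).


A - A = {a - a' : a, a' ∈ A}.
Compute a - a' for each ordered pair (a, a'):
a = -1: -1--1=0, -1-0=-1, -1-5=-6, -1-7=-8
a = 0: 0--1=1, 0-0=0, 0-5=-5, 0-7=-7
a = 5: 5--1=6, 5-0=5, 5-5=0, 5-7=-2
a = 7: 7--1=8, 7-0=7, 7-5=2, 7-7=0
Collecting distinct values (and noting 0 appears from a-a):
A - A = {-8, -7, -6, -5, -2, -1, 0, 1, 2, 5, 6, 7, 8}
|A - A| = 13

A - A = {-8, -7, -6, -5, -2, -1, 0, 1, 2, 5, 6, 7, 8}


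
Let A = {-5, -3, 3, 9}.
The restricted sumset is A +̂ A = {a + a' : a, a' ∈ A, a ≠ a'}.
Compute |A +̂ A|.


Restricted sumset: A +̂ A = {a + a' : a ∈ A, a' ∈ A, a ≠ a'}.
Equivalently, take A + A and drop any sum 2a that is achievable ONLY as a + a for a ∈ A (i.e. sums representable only with equal summands).
Enumerate pairs (a, a') with a < a' (symmetric, so each unordered pair gives one sum; this covers all a ≠ a'):
  -5 + -3 = -8
  -5 + 3 = -2
  -5 + 9 = 4
  -3 + 3 = 0
  -3 + 9 = 6
  3 + 9 = 12
Collected distinct sums: {-8, -2, 0, 4, 6, 12}
|A +̂ A| = 6
(Reference bound: |A +̂ A| ≥ 2|A| - 3 for |A| ≥ 2, with |A| = 4 giving ≥ 5.)

|A +̂ A| = 6


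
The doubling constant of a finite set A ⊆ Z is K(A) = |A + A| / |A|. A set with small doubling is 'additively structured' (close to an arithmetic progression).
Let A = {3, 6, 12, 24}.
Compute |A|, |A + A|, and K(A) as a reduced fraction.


|A| = 4.
Compute A + A by enumerating all 16 pairs.
A + A = {6, 9, 12, 15, 18, 24, 27, 30, 36, 48}, so |A + A| = 10.
K = |A + A| / |A| = 10/4 = 5/2 ≈ 2.5000.
Reference: AP of size 4 gives K = 7/4 ≈ 1.7500; a fully generic set of size 4 gives K ≈ 2.5000.

|A| = 4, |A + A| = 10, K = 10/4 = 5/2.


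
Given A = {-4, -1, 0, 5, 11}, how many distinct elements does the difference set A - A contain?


A - A = {a - a' : a, a' ∈ A}; |A| = 5.
Bounds: 2|A|-1 ≤ |A - A| ≤ |A|² - |A| + 1, i.e. 9 ≤ |A - A| ≤ 21.
Note: 0 ∈ A - A always (from a - a). The set is symmetric: if d ∈ A - A then -d ∈ A - A.
Enumerate nonzero differences d = a - a' with a > a' (then include -d):
Positive differences: {1, 3, 4, 5, 6, 9, 11, 12, 15}
Full difference set: {0} ∪ (positive diffs) ∪ (negative diffs).
|A - A| = 1 + 2·9 = 19 (matches direct enumeration: 19).

|A - A| = 19


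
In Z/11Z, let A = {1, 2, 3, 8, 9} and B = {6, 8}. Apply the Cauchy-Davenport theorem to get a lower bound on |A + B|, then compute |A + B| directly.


Cauchy-Davenport: |A + B| ≥ min(p, |A| + |B| - 1) for A, B nonempty in Z/pZ.
|A| = 5, |B| = 2, p = 11.
CD lower bound = min(11, 5 + 2 - 1) = min(11, 6) = 6.
Compute A + B mod 11 directly:
a = 1: 1+6=7, 1+8=9
a = 2: 2+6=8, 2+8=10
a = 3: 3+6=9, 3+8=0
a = 8: 8+6=3, 8+8=5
a = 9: 9+6=4, 9+8=6
A + B = {0, 3, 4, 5, 6, 7, 8, 9, 10}, so |A + B| = 9.
Verify: 9 ≥ 6? Yes ✓.

CD lower bound = 6, actual |A + B| = 9.


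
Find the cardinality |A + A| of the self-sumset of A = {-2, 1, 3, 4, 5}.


A + A = {a + a' : a, a' ∈ A}; |A| = 5.
General bounds: 2|A| - 1 ≤ |A + A| ≤ |A|(|A|+1)/2, i.e. 9 ≤ |A + A| ≤ 15.
Lower bound 2|A|-1 is attained iff A is an arithmetic progression.
Enumerate sums a + a' for a ≤ a' (symmetric, so this suffices):
a = -2: -2+-2=-4, -2+1=-1, -2+3=1, -2+4=2, -2+5=3
a = 1: 1+1=2, 1+3=4, 1+4=5, 1+5=6
a = 3: 3+3=6, 3+4=7, 3+5=8
a = 4: 4+4=8, 4+5=9
a = 5: 5+5=10
Distinct sums: {-4, -1, 1, 2, 3, 4, 5, 6, 7, 8, 9, 10}
|A + A| = 12

|A + A| = 12


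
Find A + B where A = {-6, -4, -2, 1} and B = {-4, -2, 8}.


A + B = {a + b : a ∈ A, b ∈ B}.
Enumerate all |A|·|B| = 4·3 = 12 pairs (a, b) and collect distinct sums.
a = -6: -6+-4=-10, -6+-2=-8, -6+8=2
a = -4: -4+-4=-8, -4+-2=-6, -4+8=4
a = -2: -2+-4=-6, -2+-2=-4, -2+8=6
a = 1: 1+-4=-3, 1+-2=-1, 1+8=9
Collecting distinct sums: A + B = {-10, -8, -6, -4, -3, -1, 2, 4, 6, 9}
|A + B| = 10

A + B = {-10, -8, -6, -4, -3, -1, 2, 4, 6, 9}


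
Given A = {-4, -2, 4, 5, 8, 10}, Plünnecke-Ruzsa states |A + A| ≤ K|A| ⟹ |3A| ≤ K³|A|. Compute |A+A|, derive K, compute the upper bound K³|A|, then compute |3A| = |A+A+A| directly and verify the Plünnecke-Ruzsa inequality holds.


|A| = 6.
Step 1: Compute A + A by enumerating all 36 pairs.
A + A = {-8, -6, -4, 0, 1, 2, 3, 4, 6, 8, 9, 10, 12, 13, 14, 15, 16, 18, 20}, so |A + A| = 19.
Step 2: Doubling constant K = |A + A|/|A| = 19/6 = 19/6 ≈ 3.1667.
Step 3: Plünnecke-Ruzsa gives |3A| ≤ K³·|A| = (3.1667)³ · 6 ≈ 190.5278.
Step 4: Compute 3A = A + A + A directly by enumerating all triples (a,b,c) ∈ A³; |3A| = 36.
Step 5: Check 36 ≤ 190.5278? Yes ✓.

K = 19/6, Plünnecke-Ruzsa bound K³|A| ≈ 190.5278, |3A| = 36, inequality holds.


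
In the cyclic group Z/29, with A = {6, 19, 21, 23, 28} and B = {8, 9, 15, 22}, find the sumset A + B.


Work in Z/29Z: reduce every sum a + b modulo 29.
Enumerate all 20 pairs:
a = 6: 6+8=14, 6+9=15, 6+15=21, 6+22=28
a = 19: 19+8=27, 19+9=28, 19+15=5, 19+22=12
a = 21: 21+8=0, 21+9=1, 21+15=7, 21+22=14
a = 23: 23+8=2, 23+9=3, 23+15=9, 23+22=16
a = 28: 28+8=7, 28+9=8, 28+15=14, 28+22=21
Distinct residues collected: {0, 1, 2, 3, 5, 7, 8, 9, 12, 14, 15, 16, 21, 27, 28}
|A + B| = 15 (out of 29 total residues).

A + B = {0, 1, 2, 3, 5, 7, 8, 9, 12, 14, 15, 16, 21, 27, 28}


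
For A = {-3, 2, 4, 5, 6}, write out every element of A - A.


A - A = {a - a' : a, a' ∈ A}.
Compute a - a' for each ordered pair (a, a'):
a = -3: -3--3=0, -3-2=-5, -3-4=-7, -3-5=-8, -3-6=-9
a = 2: 2--3=5, 2-2=0, 2-4=-2, 2-5=-3, 2-6=-4
a = 4: 4--3=7, 4-2=2, 4-4=0, 4-5=-1, 4-6=-2
a = 5: 5--3=8, 5-2=3, 5-4=1, 5-5=0, 5-6=-1
a = 6: 6--3=9, 6-2=4, 6-4=2, 6-5=1, 6-6=0
Collecting distinct values (and noting 0 appears from a-a):
A - A = {-9, -8, -7, -5, -4, -3, -2, -1, 0, 1, 2, 3, 4, 5, 7, 8, 9}
|A - A| = 17

A - A = {-9, -8, -7, -5, -4, -3, -2, -1, 0, 1, 2, 3, 4, 5, 7, 8, 9}


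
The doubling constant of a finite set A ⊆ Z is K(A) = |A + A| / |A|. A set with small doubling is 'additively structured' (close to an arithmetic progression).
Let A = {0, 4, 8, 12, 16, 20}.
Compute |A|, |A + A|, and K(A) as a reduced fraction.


|A| = 6.
Compute A + A by enumerating all 36 pairs.
A + A = {0, 4, 8, 12, 16, 20, 24, 28, 32, 36, 40}, so |A + A| = 11.
K = |A + A| / |A| = 11/6 (already in lowest terms) ≈ 1.8333.
Reference: AP of size 6 gives K = 11/6 ≈ 1.8333; a fully generic set of size 6 gives K ≈ 3.5000.

|A| = 6, |A + A| = 11, K = 11/6.


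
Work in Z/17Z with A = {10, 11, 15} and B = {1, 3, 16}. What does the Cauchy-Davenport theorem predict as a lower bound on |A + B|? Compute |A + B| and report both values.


Cauchy-Davenport: |A + B| ≥ min(p, |A| + |B| - 1) for A, B nonempty in Z/pZ.
|A| = 3, |B| = 3, p = 17.
CD lower bound = min(17, 3 + 3 - 1) = min(17, 5) = 5.
Compute A + B mod 17 directly:
a = 10: 10+1=11, 10+3=13, 10+16=9
a = 11: 11+1=12, 11+3=14, 11+16=10
a = 15: 15+1=16, 15+3=1, 15+16=14
A + B = {1, 9, 10, 11, 12, 13, 14, 16}, so |A + B| = 8.
Verify: 8 ≥ 5? Yes ✓.

CD lower bound = 5, actual |A + B| = 8.


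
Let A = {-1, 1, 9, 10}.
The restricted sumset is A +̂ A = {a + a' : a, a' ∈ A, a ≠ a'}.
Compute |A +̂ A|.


Restricted sumset: A +̂ A = {a + a' : a ∈ A, a' ∈ A, a ≠ a'}.
Equivalently, take A + A and drop any sum 2a that is achievable ONLY as a + a for a ∈ A (i.e. sums representable only with equal summands).
Enumerate pairs (a, a') with a < a' (symmetric, so each unordered pair gives one sum; this covers all a ≠ a'):
  -1 + 1 = 0
  -1 + 9 = 8
  -1 + 10 = 9
  1 + 9 = 10
  1 + 10 = 11
  9 + 10 = 19
Collected distinct sums: {0, 8, 9, 10, 11, 19}
|A +̂ A| = 6
(Reference bound: |A +̂ A| ≥ 2|A| - 3 for |A| ≥ 2, with |A| = 4 giving ≥ 5.)

|A +̂ A| = 6


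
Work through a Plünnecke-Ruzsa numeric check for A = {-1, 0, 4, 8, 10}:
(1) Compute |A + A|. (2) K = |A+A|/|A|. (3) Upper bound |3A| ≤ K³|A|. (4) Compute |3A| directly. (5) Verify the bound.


|A| = 5.
Step 1: Compute A + A by enumerating all 25 pairs.
A + A = {-2, -1, 0, 3, 4, 7, 8, 9, 10, 12, 14, 16, 18, 20}, so |A + A| = 14.
Step 2: Doubling constant K = |A + A|/|A| = 14/5 = 14/5 ≈ 2.8000.
Step 3: Plünnecke-Ruzsa gives |3A| ≤ K³·|A| = (2.8000)³ · 5 ≈ 109.7600.
Step 4: Compute 3A = A + A + A directly by enumerating all triples (a,b,c) ∈ A³; |3A| = 27.
Step 5: Check 27 ≤ 109.7600? Yes ✓.

K = 14/5, Plünnecke-Ruzsa bound K³|A| ≈ 109.7600, |3A| = 27, inequality holds.


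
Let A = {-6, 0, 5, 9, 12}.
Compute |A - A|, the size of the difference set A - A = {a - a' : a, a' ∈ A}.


A - A = {a - a' : a, a' ∈ A}; |A| = 5.
Bounds: 2|A|-1 ≤ |A - A| ≤ |A|² - |A| + 1, i.e. 9 ≤ |A - A| ≤ 21.
Note: 0 ∈ A - A always (from a - a). The set is symmetric: if d ∈ A - A then -d ∈ A - A.
Enumerate nonzero differences d = a - a' with a > a' (then include -d):
Positive differences: {3, 4, 5, 6, 7, 9, 11, 12, 15, 18}
Full difference set: {0} ∪ (positive diffs) ∪ (negative diffs).
|A - A| = 1 + 2·10 = 21 (matches direct enumeration: 21).

|A - A| = 21


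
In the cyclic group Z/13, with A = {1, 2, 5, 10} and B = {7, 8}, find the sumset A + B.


Work in Z/13Z: reduce every sum a + b modulo 13.
Enumerate all 8 pairs:
a = 1: 1+7=8, 1+8=9
a = 2: 2+7=9, 2+8=10
a = 5: 5+7=12, 5+8=0
a = 10: 10+7=4, 10+8=5
Distinct residues collected: {0, 4, 5, 8, 9, 10, 12}
|A + B| = 7 (out of 13 total residues).

A + B = {0, 4, 5, 8, 9, 10, 12}


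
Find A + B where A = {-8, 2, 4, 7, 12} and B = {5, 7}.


A + B = {a + b : a ∈ A, b ∈ B}.
Enumerate all |A|·|B| = 5·2 = 10 pairs (a, b) and collect distinct sums.
a = -8: -8+5=-3, -8+7=-1
a = 2: 2+5=7, 2+7=9
a = 4: 4+5=9, 4+7=11
a = 7: 7+5=12, 7+7=14
a = 12: 12+5=17, 12+7=19
Collecting distinct sums: A + B = {-3, -1, 7, 9, 11, 12, 14, 17, 19}
|A + B| = 9

A + B = {-3, -1, 7, 9, 11, 12, 14, 17, 19}


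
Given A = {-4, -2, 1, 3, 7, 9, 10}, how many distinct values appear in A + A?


A + A = {a + a' : a, a' ∈ A}; |A| = 7.
General bounds: 2|A| - 1 ≤ |A + A| ≤ |A|(|A|+1)/2, i.e. 13 ≤ |A + A| ≤ 28.
Lower bound 2|A|-1 is attained iff A is an arithmetic progression.
Enumerate sums a + a' for a ≤ a' (symmetric, so this suffices):
a = -4: -4+-4=-8, -4+-2=-6, -4+1=-3, -4+3=-1, -4+7=3, -4+9=5, -4+10=6
a = -2: -2+-2=-4, -2+1=-1, -2+3=1, -2+7=5, -2+9=7, -2+10=8
a = 1: 1+1=2, 1+3=4, 1+7=8, 1+9=10, 1+10=11
a = 3: 3+3=6, 3+7=10, 3+9=12, 3+10=13
a = 7: 7+7=14, 7+9=16, 7+10=17
a = 9: 9+9=18, 9+10=19
a = 10: 10+10=20
Distinct sums: {-8, -6, -4, -3, -1, 1, 2, 3, 4, 5, 6, 7, 8, 10, 11, 12, 13, 14, 16, 17, 18, 19, 20}
|A + A| = 23

|A + A| = 23


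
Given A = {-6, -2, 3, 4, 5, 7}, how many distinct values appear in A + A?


A + A = {a + a' : a, a' ∈ A}; |A| = 6.
General bounds: 2|A| - 1 ≤ |A + A| ≤ |A|(|A|+1)/2, i.e. 11 ≤ |A + A| ≤ 21.
Lower bound 2|A|-1 is attained iff A is an arithmetic progression.
Enumerate sums a + a' for a ≤ a' (symmetric, so this suffices):
a = -6: -6+-6=-12, -6+-2=-8, -6+3=-3, -6+4=-2, -6+5=-1, -6+7=1
a = -2: -2+-2=-4, -2+3=1, -2+4=2, -2+5=3, -2+7=5
a = 3: 3+3=6, 3+4=7, 3+5=8, 3+7=10
a = 4: 4+4=8, 4+5=9, 4+7=11
a = 5: 5+5=10, 5+7=12
a = 7: 7+7=14
Distinct sums: {-12, -8, -4, -3, -2, -1, 1, 2, 3, 5, 6, 7, 8, 9, 10, 11, 12, 14}
|A + A| = 18

|A + A| = 18


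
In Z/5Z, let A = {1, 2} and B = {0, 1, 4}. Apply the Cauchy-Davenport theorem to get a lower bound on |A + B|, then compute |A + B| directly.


Cauchy-Davenport: |A + B| ≥ min(p, |A| + |B| - 1) for A, B nonempty in Z/pZ.
|A| = 2, |B| = 3, p = 5.
CD lower bound = min(5, 2 + 3 - 1) = min(5, 4) = 4.
Compute A + B mod 5 directly:
a = 1: 1+0=1, 1+1=2, 1+4=0
a = 2: 2+0=2, 2+1=3, 2+4=1
A + B = {0, 1, 2, 3}, so |A + B| = 4.
Verify: 4 ≥ 4? Yes ✓.

CD lower bound = 4, actual |A + B| = 4.


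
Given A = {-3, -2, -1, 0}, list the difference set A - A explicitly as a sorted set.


A - A = {a - a' : a, a' ∈ A}.
Compute a - a' for each ordered pair (a, a'):
a = -3: -3--3=0, -3--2=-1, -3--1=-2, -3-0=-3
a = -2: -2--3=1, -2--2=0, -2--1=-1, -2-0=-2
a = -1: -1--3=2, -1--2=1, -1--1=0, -1-0=-1
a = 0: 0--3=3, 0--2=2, 0--1=1, 0-0=0
Collecting distinct values (and noting 0 appears from a-a):
A - A = {-3, -2, -1, 0, 1, 2, 3}
|A - A| = 7

A - A = {-3, -2, -1, 0, 1, 2, 3}


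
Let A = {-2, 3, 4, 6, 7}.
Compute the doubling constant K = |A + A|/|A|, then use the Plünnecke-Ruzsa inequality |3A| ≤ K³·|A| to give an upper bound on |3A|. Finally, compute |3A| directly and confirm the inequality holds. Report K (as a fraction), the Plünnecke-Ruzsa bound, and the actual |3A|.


|A| = 5.
Step 1: Compute A + A by enumerating all 25 pairs.
A + A = {-4, 1, 2, 4, 5, 6, 7, 8, 9, 10, 11, 12, 13, 14}, so |A + A| = 14.
Step 2: Doubling constant K = |A + A|/|A| = 14/5 = 14/5 ≈ 2.8000.
Step 3: Plünnecke-Ruzsa gives |3A| ≤ K³·|A| = (2.8000)³ · 5 ≈ 109.7600.
Step 4: Compute 3A = A + A + A directly by enumerating all triples (a,b,c) ∈ A³; |3A| = 23.
Step 5: Check 23 ≤ 109.7600? Yes ✓.

K = 14/5, Plünnecke-Ruzsa bound K³|A| ≈ 109.7600, |3A| = 23, inequality holds.


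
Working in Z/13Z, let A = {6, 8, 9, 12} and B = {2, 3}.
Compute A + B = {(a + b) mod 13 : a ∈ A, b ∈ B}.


Work in Z/13Z: reduce every sum a + b modulo 13.
Enumerate all 8 pairs:
a = 6: 6+2=8, 6+3=9
a = 8: 8+2=10, 8+3=11
a = 9: 9+2=11, 9+3=12
a = 12: 12+2=1, 12+3=2
Distinct residues collected: {1, 2, 8, 9, 10, 11, 12}
|A + B| = 7 (out of 13 total residues).

A + B = {1, 2, 8, 9, 10, 11, 12}


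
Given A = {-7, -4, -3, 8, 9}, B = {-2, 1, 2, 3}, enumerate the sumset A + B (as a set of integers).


A + B = {a + b : a ∈ A, b ∈ B}.
Enumerate all |A|·|B| = 5·4 = 20 pairs (a, b) and collect distinct sums.
a = -7: -7+-2=-9, -7+1=-6, -7+2=-5, -7+3=-4
a = -4: -4+-2=-6, -4+1=-3, -4+2=-2, -4+3=-1
a = -3: -3+-2=-5, -3+1=-2, -3+2=-1, -3+3=0
a = 8: 8+-2=6, 8+1=9, 8+2=10, 8+3=11
a = 9: 9+-2=7, 9+1=10, 9+2=11, 9+3=12
Collecting distinct sums: A + B = {-9, -6, -5, -4, -3, -2, -1, 0, 6, 7, 9, 10, 11, 12}
|A + B| = 14

A + B = {-9, -6, -5, -4, -3, -2, -1, 0, 6, 7, 9, 10, 11, 12}


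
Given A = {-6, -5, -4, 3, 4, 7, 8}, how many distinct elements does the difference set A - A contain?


A - A = {a - a' : a, a' ∈ A}; |A| = 7.
Bounds: 2|A|-1 ≤ |A - A| ≤ |A|² - |A| + 1, i.e. 13 ≤ |A - A| ≤ 43.
Note: 0 ∈ A - A always (from a - a). The set is symmetric: if d ∈ A - A then -d ∈ A - A.
Enumerate nonzero differences d = a - a' with a > a' (then include -d):
Positive differences: {1, 2, 3, 4, 5, 7, 8, 9, 10, 11, 12, 13, 14}
Full difference set: {0} ∪ (positive diffs) ∪ (negative diffs).
|A - A| = 1 + 2·13 = 27 (matches direct enumeration: 27).

|A - A| = 27


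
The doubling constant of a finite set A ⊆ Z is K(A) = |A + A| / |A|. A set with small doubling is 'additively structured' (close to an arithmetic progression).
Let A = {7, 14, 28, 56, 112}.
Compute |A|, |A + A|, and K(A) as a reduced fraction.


|A| = 5.
Compute A + A by enumerating all 25 pairs.
A + A = {14, 21, 28, 35, 42, 56, 63, 70, 84, 112, 119, 126, 140, 168, 224}, so |A + A| = 15.
K = |A + A| / |A| = 15/5 = 3/1 ≈ 3.0000.
Reference: AP of size 5 gives K = 9/5 ≈ 1.8000; a fully generic set of size 5 gives K ≈ 3.0000.

|A| = 5, |A + A| = 15, K = 15/5 = 3/1.


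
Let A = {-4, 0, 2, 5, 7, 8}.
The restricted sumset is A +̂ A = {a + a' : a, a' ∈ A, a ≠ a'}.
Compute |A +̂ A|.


Restricted sumset: A +̂ A = {a + a' : a ∈ A, a' ∈ A, a ≠ a'}.
Equivalently, take A + A and drop any sum 2a that is achievable ONLY as a + a for a ∈ A (i.e. sums representable only with equal summands).
Enumerate pairs (a, a') with a < a' (symmetric, so each unordered pair gives one sum; this covers all a ≠ a'):
  -4 + 0 = -4
  -4 + 2 = -2
  -4 + 5 = 1
  -4 + 7 = 3
  -4 + 8 = 4
  0 + 2 = 2
  0 + 5 = 5
  0 + 7 = 7
  0 + 8 = 8
  2 + 5 = 7
  2 + 7 = 9
  2 + 8 = 10
  5 + 7 = 12
  5 + 8 = 13
  7 + 8 = 15
Collected distinct sums: {-4, -2, 1, 2, 3, 4, 5, 7, 8, 9, 10, 12, 13, 15}
|A +̂ A| = 14
(Reference bound: |A +̂ A| ≥ 2|A| - 3 for |A| ≥ 2, with |A| = 6 giving ≥ 9.)

|A +̂ A| = 14


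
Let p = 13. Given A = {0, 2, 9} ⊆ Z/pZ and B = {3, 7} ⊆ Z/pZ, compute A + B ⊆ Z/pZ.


Work in Z/13Z: reduce every sum a + b modulo 13.
Enumerate all 6 pairs:
a = 0: 0+3=3, 0+7=7
a = 2: 2+3=5, 2+7=9
a = 9: 9+3=12, 9+7=3
Distinct residues collected: {3, 5, 7, 9, 12}
|A + B| = 5 (out of 13 total residues).

A + B = {3, 5, 7, 9, 12}


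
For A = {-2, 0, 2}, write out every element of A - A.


A - A = {a - a' : a, a' ∈ A}.
Compute a - a' for each ordered pair (a, a'):
a = -2: -2--2=0, -2-0=-2, -2-2=-4
a = 0: 0--2=2, 0-0=0, 0-2=-2
a = 2: 2--2=4, 2-0=2, 2-2=0
Collecting distinct values (and noting 0 appears from a-a):
A - A = {-4, -2, 0, 2, 4}
|A - A| = 5

A - A = {-4, -2, 0, 2, 4}


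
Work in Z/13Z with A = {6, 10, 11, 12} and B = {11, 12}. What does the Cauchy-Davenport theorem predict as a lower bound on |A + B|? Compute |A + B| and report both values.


Cauchy-Davenport: |A + B| ≥ min(p, |A| + |B| - 1) for A, B nonempty in Z/pZ.
|A| = 4, |B| = 2, p = 13.
CD lower bound = min(13, 4 + 2 - 1) = min(13, 5) = 5.
Compute A + B mod 13 directly:
a = 6: 6+11=4, 6+12=5
a = 10: 10+11=8, 10+12=9
a = 11: 11+11=9, 11+12=10
a = 12: 12+11=10, 12+12=11
A + B = {4, 5, 8, 9, 10, 11}, so |A + B| = 6.
Verify: 6 ≥ 5? Yes ✓.

CD lower bound = 5, actual |A + B| = 6.


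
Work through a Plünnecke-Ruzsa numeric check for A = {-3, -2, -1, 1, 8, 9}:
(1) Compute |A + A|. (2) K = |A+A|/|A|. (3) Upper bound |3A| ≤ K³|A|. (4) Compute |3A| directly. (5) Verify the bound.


|A| = 6.
Step 1: Compute A + A by enumerating all 36 pairs.
A + A = {-6, -5, -4, -3, -2, -1, 0, 2, 5, 6, 7, 8, 9, 10, 16, 17, 18}, so |A + A| = 17.
Step 2: Doubling constant K = |A + A|/|A| = 17/6 = 17/6 ≈ 2.8333.
Step 3: Plünnecke-Ruzsa gives |3A| ≤ K³·|A| = (2.8333)³ · 6 ≈ 136.4722.
Step 4: Compute 3A = A + A + A directly by enumerating all triples (a,b,c) ∈ A³; |3A| = 32.
Step 5: Check 32 ≤ 136.4722? Yes ✓.

K = 17/6, Plünnecke-Ruzsa bound K³|A| ≈ 136.4722, |3A| = 32, inequality holds.


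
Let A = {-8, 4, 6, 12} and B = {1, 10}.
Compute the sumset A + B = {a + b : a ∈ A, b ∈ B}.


A + B = {a + b : a ∈ A, b ∈ B}.
Enumerate all |A|·|B| = 4·2 = 8 pairs (a, b) and collect distinct sums.
a = -8: -8+1=-7, -8+10=2
a = 4: 4+1=5, 4+10=14
a = 6: 6+1=7, 6+10=16
a = 12: 12+1=13, 12+10=22
Collecting distinct sums: A + B = {-7, 2, 5, 7, 13, 14, 16, 22}
|A + B| = 8

A + B = {-7, 2, 5, 7, 13, 14, 16, 22}


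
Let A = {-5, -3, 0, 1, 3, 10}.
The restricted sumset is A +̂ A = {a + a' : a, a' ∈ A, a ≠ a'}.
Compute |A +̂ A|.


Restricted sumset: A +̂ A = {a + a' : a ∈ A, a' ∈ A, a ≠ a'}.
Equivalently, take A + A and drop any sum 2a that is achievable ONLY as a + a for a ∈ A (i.e. sums representable only with equal summands).
Enumerate pairs (a, a') with a < a' (symmetric, so each unordered pair gives one sum; this covers all a ≠ a'):
  -5 + -3 = -8
  -5 + 0 = -5
  -5 + 1 = -4
  -5 + 3 = -2
  -5 + 10 = 5
  -3 + 0 = -3
  -3 + 1 = -2
  -3 + 3 = 0
  -3 + 10 = 7
  0 + 1 = 1
  0 + 3 = 3
  0 + 10 = 10
  1 + 3 = 4
  1 + 10 = 11
  3 + 10 = 13
Collected distinct sums: {-8, -5, -4, -3, -2, 0, 1, 3, 4, 5, 7, 10, 11, 13}
|A +̂ A| = 14
(Reference bound: |A +̂ A| ≥ 2|A| - 3 for |A| ≥ 2, with |A| = 6 giving ≥ 9.)

|A +̂ A| = 14


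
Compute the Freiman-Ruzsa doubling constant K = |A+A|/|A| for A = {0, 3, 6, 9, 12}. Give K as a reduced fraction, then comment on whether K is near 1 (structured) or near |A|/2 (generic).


|A| = 5.
Compute A + A by enumerating all 25 pairs.
A + A = {0, 3, 6, 9, 12, 15, 18, 21, 24}, so |A + A| = 9.
K = |A + A| / |A| = 9/5 (already in lowest terms) ≈ 1.8000.
Reference: AP of size 5 gives K = 9/5 ≈ 1.8000; a fully generic set of size 5 gives K ≈ 3.0000.

|A| = 5, |A + A| = 9, K = 9/5.


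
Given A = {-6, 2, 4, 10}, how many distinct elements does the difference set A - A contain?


A - A = {a - a' : a, a' ∈ A}; |A| = 4.
Bounds: 2|A|-1 ≤ |A - A| ≤ |A|² - |A| + 1, i.e. 7 ≤ |A - A| ≤ 13.
Note: 0 ∈ A - A always (from a - a). The set is symmetric: if d ∈ A - A then -d ∈ A - A.
Enumerate nonzero differences d = a - a' with a > a' (then include -d):
Positive differences: {2, 6, 8, 10, 16}
Full difference set: {0} ∪ (positive diffs) ∪ (negative diffs).
|A - A| = 1 + 2·5 = 11 (matches direct enumeration: 11).

|A - A| = 11


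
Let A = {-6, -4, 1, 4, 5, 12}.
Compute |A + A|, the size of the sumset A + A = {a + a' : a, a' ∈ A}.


A + A = {a + a' : a, a' ∈ A}; |A| = 6.
General bounds: 2|A| - 1 ≤ |A + A| ≤ |A|(|A|+1)/2, i.e. 11 ≤ |A + A| ≤ 21.
Lower bound 2|A|-1 is attained iff A is an arithmetic progression.
Enumerate sums a + a' for a ≤ a' (symmetric, so this suffices):
a = -6: -6+-6=-12, -6+-4=-10, -6+1=-5, -6+4=-2, -6+5=-1, -6+12=6
a = -4: -4+-4=-8, -4+1=-3, -4+4=0, -4+5=1, -4+12=8
a = 1: 1+1=2, 1+4=5, 1+5=6, 1+12=13
a = 4: 4+4=8, 4+5=9, 4+12=16
a = 5: 5+5=10, 5+12=17
a = 12: 12+12=24
Distinct sums: {-12, -10, -8, -5, -3, -2, -1, 0, 1, 2, 5, 6, 8, 9, 10, 13, 16, 17, 24}
|A + A| = 19

|A + A| = 19


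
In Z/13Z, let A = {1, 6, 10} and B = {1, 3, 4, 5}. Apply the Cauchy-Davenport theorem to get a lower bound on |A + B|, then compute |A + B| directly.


Cauchy-Davenport: |A + B| ≥ min(p, |A| + |B| - 1) for A, B nonempty in Z/pZ.
|A| = 3, |B| = 4, p = 13.
CD lower bound = min(13, 3 + 4 - 1) = min(13, 6) = 6.
Compute A + B mod 13 directly:
a = 1: 1+1=2, 1+3=4, 1+4=5, 1+5=6
a = 6: 6+1=7, 6+3=9, 6+4=10, 6+5=11
a = 10: 10+1=11, 10+3=0, 10+4=1, 10+5=2
A + B = {0, 1, 2, 4, 5, 6, 7, 9, 10, 11}, so |A + B| = 10.
Verify: 10 ≥ 6? Yes ✓.

CD lower bound = 6, actual |A + B| = 10.


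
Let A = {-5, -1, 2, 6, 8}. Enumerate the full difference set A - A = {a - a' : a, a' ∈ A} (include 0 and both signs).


A - A = {a - a' : a, a' ∈ A}.
Compute a - a' for each ordered pair (a, a'):
a = -5: -5--5=0, -5--1=-4, -5-2=-7, -5-6=-11, -5-8=-13
a = -1: -1--5=4, -1--1=0, -1-2=-3, -1-6=-7, -1-8=-9
a = 2: 2--5=7, 2--1=3, 2-2=0, 2-6=-4, 2-8=-6
a = 6: 6--5=11, 6--1=7, 6-2=4, 6-6=0, 6-8=-2
a = 8: 8--5=13, 8--1=9, 8-2=6, 8-6=2, 8-8=0
Collecting distinct values (and noting 0 appears from a-a):
A - A = {-13, -11, -9, -7, -6, -4, -3, -2, 0, 2, 3, 4, 6, 7, 9, 11, 13}
|A - A| = 17

A - A = {-13, -11, -9, -7, -6, -4, -3, -2, 0, 2, 3, 4, 6, 7, 9, 11, 13}


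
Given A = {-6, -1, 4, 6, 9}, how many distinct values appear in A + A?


A + A = {a + a' : a, a' ∈ A}; |A| = 5.
General bounds: 2|A| - 1 ≤ |A + A| ≤ |A|(|A|+1)/2, i.e. 9 ≤ |A + A| ≤ 15.
Lower bound 2|A|-1 is attained iff A is an arithmetic progression.
Enumerate sums a + a' for a ≤ a' (symmetric, so this suffices):
a = -6: -6+-6=-12, -6+-1=-7, -6+4=-2, -6+6=0, -6+9=3
a = -1: -1+-1=-2, -1+4=3, -1+6=5, -1+9=8
a = 4: 4+4=8, 4+6=10, 4+9=13
a = 6: 6+6=12, 6+9=15
a = 9: 9+9=18
Distinct sums: {-12, -7, -2, 0, 3, 5, 8, 10, 12, 13, 15, 18}
|A + A| = 12

|A + A| = 12


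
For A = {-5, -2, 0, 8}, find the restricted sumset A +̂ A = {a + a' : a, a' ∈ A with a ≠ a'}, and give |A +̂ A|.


Restricted sumset: A +̂ A = {a + a' : a ∈ A, a' ∈ A, a ≠ a'}.
Equivalently, take A + A and drop any sum 2a that is achievable ONLY as a + a for a ∈ A (i.e. sums representable only with equal summands).
Enumerate pairs (a, a') with a < a' (symmetric, so each unordered pair gives one sum; this covers all a ≠ a'):
  -5 + -2 = -7
  -5 + 0 = -5
  -5 + 8 = 3
  -2 + 0 = -2
  -2 + 8 = 6
  0 + 8 = 8
Collected distinct sums: {-7, -5, -2, 3, 6, 8}
|A +̂ A| = 6
(Reference bound: |A +̂ A| ≥ 2|A| - 3 for |A| ≥ 2, with |A| = 4 giving ≥ 5.)

|A +̂ A| = 6


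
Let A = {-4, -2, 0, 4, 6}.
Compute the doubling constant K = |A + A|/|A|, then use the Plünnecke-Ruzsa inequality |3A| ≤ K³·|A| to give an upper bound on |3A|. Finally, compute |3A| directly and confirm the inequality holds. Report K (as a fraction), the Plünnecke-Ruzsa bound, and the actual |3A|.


|A| = 5.
Step 1: Compute A + A by enumerating all 25 pairs.
A + A = {-8, -6, -4, -2, 0, 2, 4, 6, 8, 10, 12}, so |A + A| = 11.
Step 2: Doubling constant K = |A + A|/|A| = 11/5 = 11/5 ≈ 2.2000.
Step 3: Plünnecke-Ruzsa gives |3A| ≤ K³·|A| = (2.2000)³ · 5 ≈ 53.2400.
Step 4: Compute 3A = A + A + A directly by enumerating all triples (a,b,c) ∈ A³; |3A| = 16.
Step 5: Check 16 ≤ 53.2400? Yes ✓.

K = 11/5, Plünnecke-Ruzsa bound K³|A| ≈ 53.2400, |3A| = 16, inequality holds.


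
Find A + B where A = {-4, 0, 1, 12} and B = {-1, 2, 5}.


A + B = {a + b : a ∈ A, b ∈ B}.
Enumerate all |A|·|B| = 4·3 = 12 pairs (a, b) and collect distinct sums.
a = -4: -4+-1=-5, -4+2=-2, -4+5=1
a = 0: 0+-1=-1, 0+2=2, 0+5=5
a = 1: 1+-1=0, 1+2=3, 1+5=6
a = 12: 12+-1=11, 12+2=14, 12+5=17
Collecting distinct sums: A + B = {-5, -2, -1, 0, 1, 2, 3, 5, 6, 11, 14, 17}
|A + B| = 12

A + B = {-5, -2, -1, 0, 1, 2, 3, 5, 6, 11, 14, 17}


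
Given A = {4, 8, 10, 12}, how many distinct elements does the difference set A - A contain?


A - A = {a - a' : a, a' ∈ A}; |A| = 4.
Bounds: 2|A|-1 ≤ |A - A| ≤ |A|² - |A| + 1, i.e. 7 ≤ |A - A| ≤ 13.
Note: 0 ∈ A - A always (from a - a). The set is symmetric: if d ∈ A - A then -d ∈ A - A.
Enumerate nonzero differences d = a - a' with a > a' (then include -d):
Positive differences: {2, 4, 6, 8}
Full difference set: {0} ∪ (positive diffs) ∪ (negative diffs).
|A - A| = 1 + 2·4 = 9 (matches direct enumeration: 9).

|A - A| = 9


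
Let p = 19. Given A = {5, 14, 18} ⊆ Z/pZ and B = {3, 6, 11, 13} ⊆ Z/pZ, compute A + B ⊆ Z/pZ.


Work in Z/19Z: reduce every sum a + b modulo 19.
Enumerate all 12 pairs:
a = 5: 5+3=8, 5+6=11, 5+11=16, 5+13=18
a = 14: 14+3=17, 14+6=1, 14+11=6, 14+13=8
a = 18: 18+3=2, 18+6=5, 18+11=10, 18+13=12
Distinct residues collected: {1, 2, 5, 6, 8, 10, 11, 12, 16, 17, 18}
|A + B| = 11 (out of 19 total residues).

A + B = {1, 2, 5, 6, 8, 10, 11, 12, 16, 17, 18}


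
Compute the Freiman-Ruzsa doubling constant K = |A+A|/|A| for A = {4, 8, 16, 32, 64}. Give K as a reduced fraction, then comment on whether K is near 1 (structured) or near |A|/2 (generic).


|A| = 5.
Compute A + A by enumerating all 25 pairs.
A + A = {8, 12, 16, 20, 24, 32, 36, 40, 48, 64, 68, 72, 80, 96, 128}, so |A + A| = 15.
K = |A + A| / |A| = 15/5 = 3/1 ≈ 3.0000.
Reference: AP of size 5 gives K = 9/5 ≈ 1.8000; a fully generic set of size 5 gives K ≈ 3.0000.

|A| = 5, |A + A| = 15, K = 15/5 = 3/1.


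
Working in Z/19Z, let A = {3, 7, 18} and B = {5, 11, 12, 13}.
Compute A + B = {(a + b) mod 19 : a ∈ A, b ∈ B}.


Work in Z/19Z: reduce every sum a + b modulo 19.
Enumerate all 12 pairs:
a = 3: 3+5=8, 3+11=14, 3+12=15, 3+13=16
a = 7: 7+5=12, 7+11=18, 7+12=0, 7+13=1
a = 18: 18+5=4, 18+11=10, 18+12=11, 18+13=12
Distinct residues collected: {0, 1, 4, 8, 10, 11, 12, 14, 15, 16, 18}
|A + B| = 11 (out of 19 total residues).

A + B = {0, 1, 4, 8, 10, 11, 12, 14, 15, 16, 18}


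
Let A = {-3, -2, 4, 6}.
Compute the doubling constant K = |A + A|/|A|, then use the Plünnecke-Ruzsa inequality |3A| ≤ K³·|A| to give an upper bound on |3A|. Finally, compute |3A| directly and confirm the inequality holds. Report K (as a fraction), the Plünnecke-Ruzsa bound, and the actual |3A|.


|A| = 4.
Step 1: Compute A + A by enumerating all 16 pairs.
A + A = {-6, -5, -4, 1, 2, 3, 4, 8, 10, 12}, so |A + A| = 10.
Step 2: Doubling constant K = |A + A|/|A| = 10/4 = 10/4 ≈ 2.5000.
Step 3: Plünnecke-Ruzsa gives |3A| ≤ K³·|A| = (2.5000)³ · 4 ≈ 62.5000.
Step 4: Compute 3A = A + A + A directly by enumerating all triples (a,b,c) ∈ A³; |3A| = 19.
Step 5: Check 19 ≤ 62.5000? Yes ✓.

K = 10/4, Plünnecke-Ruzsa bound K³|A| ≈ 62.5000, |3A| = 19, inequality holds.
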